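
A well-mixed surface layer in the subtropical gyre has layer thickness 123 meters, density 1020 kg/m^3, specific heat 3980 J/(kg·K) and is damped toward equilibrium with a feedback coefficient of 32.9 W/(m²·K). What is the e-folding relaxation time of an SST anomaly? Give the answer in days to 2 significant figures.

Areal heat capacity C = ρ c_p D = 1020 × 3980 × 123 = 4.99×10^8 J/(m^2 K).
Relaxation time τ = C / λ = 4.99×10^8 / 32.9 = 1.52×10^7 s.
In days: 1.52×10^7 s / (86400 s/day) = 176 days.

180 days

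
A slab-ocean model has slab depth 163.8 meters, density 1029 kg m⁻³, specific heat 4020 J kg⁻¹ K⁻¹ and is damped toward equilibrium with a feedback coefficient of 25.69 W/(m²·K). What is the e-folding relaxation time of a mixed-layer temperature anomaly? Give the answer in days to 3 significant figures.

305 days

Areal heat capacity C = ρ c_p D = 1029 × 4020 × 163.8 = 6.78×10^8 J/(m^2 K).
Relaxation time τ = C / λ = 6.78×10^8 / 25.69 = 2.64×10^7 s.
In days: 2.64×10^7 s / (86400 s/day) = 305 days.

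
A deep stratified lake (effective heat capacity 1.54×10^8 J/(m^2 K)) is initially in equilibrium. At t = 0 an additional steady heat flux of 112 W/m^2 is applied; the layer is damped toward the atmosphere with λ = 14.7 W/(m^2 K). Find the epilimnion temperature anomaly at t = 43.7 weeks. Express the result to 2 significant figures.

7.0 K

Areal heat capacity C = 1.54×10^8 J/(m^2 K) (given).
τ = C / λ = 1.54×10^8 / 14.7 = 1.05×10^7 s.
Equilibrium anomaly ΔT_eq = F / λ = 112 / 14.7 = 7.62 K.
t = 43.7 weeks = 2.64×10^7 s, so t/τ = 2.52.
ΔT(t) = ΔT_eq (1 − e^(−t/τ)) = 7.62 × (1 − e^−2.52) = 7.01 K.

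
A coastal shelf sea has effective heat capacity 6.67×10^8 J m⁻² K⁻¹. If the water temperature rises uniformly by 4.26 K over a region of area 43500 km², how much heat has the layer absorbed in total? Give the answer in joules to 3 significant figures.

Areal heat capacity C = 6.67×10^8 J m⁻² K⁻¹ (given).
Heat per unit area: q = C ΔT = 6.67×10^8 × 4.26 = 2.84×10^9 J/m².
Total heat: Q = q × A = 2.84×10^9 × (43500 × 10⁶ m²) = 1.24×10^20 J.

1.24×10^20 J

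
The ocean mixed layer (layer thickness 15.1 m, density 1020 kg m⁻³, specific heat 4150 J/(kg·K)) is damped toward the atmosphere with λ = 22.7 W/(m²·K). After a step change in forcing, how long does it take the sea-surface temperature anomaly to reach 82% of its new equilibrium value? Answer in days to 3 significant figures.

Areal heat capacity C = ρ c_p D = 1020 × 4150 × 15.1 = 6.39×10^7 J m⁻² K⁻¹.
τ = C / λ = 6.39×10^7 / 22.7 = 2.82×10^6 s.
Fraction reached: 1 − e^(−t/τ) = 0.82 ⇒ t = −τ ln(1 − 0.82) = τ × 1.71.
t = 4.83×10^6 s = 55.9 days.

55.9 days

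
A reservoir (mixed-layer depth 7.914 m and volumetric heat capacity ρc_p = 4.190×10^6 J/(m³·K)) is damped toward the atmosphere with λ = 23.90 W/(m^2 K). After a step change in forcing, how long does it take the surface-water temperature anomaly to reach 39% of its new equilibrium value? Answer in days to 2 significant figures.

7.9 days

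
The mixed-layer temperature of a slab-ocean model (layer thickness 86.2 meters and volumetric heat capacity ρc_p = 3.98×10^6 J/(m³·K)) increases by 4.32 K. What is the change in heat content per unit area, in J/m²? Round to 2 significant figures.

1.5×10^9

Areal heat capacity C = ρc_p × D = 3.98×10^6 × 86.2 = 3.43×10^8 J m⁻² K⁻¹.
ΔQ = C ΔT = 3.43×10^8 × 4.32 = 1.48×10^9 J/m².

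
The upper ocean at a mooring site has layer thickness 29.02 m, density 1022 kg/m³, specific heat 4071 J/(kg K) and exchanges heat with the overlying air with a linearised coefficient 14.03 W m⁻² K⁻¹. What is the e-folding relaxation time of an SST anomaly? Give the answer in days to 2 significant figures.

100 days

Areal heat capacity C = ρ c_p D = 1022 × 4071 × 29.02 = 1.21×10^8 J m⁻² K⁻¹.
Relaxation time τ = C / λ = 1.21×10^8 / 14.03 = 8.61×10^6 s.
In days: 8.61×10^6 s / (86400 s/day) = 99.6 days.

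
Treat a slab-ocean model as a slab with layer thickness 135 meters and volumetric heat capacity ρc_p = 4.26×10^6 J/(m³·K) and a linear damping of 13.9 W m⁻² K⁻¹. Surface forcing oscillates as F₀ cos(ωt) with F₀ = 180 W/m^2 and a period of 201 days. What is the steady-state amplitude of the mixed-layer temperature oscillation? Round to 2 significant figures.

0.86 K

Areal heat capacity C = ρc_p × D = 4.26×10^6 × 135 = 5.75×10^8 J/(m²·K).
Angular frequency ω = 2π / T = 2π / 1.74×10^7 s = 3.62×10^-7 s⁻¹.
√((Cω)² + λ²) = √((208)² + 13.9²) = 209 W/(m²·K).
Amplitude A = F₀ / √((Cω)²+λ²) = 180 / 209 = 0.863 K.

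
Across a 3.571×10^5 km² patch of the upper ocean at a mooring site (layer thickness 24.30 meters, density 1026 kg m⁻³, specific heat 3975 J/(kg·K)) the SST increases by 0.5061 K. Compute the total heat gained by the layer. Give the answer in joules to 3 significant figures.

1.79×10^19 J

Areal heat capacity C = ρ c_p D = 1026 × 3975 × 24.30 = 9.91×10^7 J/(m²·K).
Heat per unit area: q = C ΔT = 9.91×10^7 × 0.5061 = 5.02×10^7 J/m².
Total heat: Q = q × A = 5.02×10^7 × (3.571×10^5 × 10⁶ m²) = 1.79×10^19 J.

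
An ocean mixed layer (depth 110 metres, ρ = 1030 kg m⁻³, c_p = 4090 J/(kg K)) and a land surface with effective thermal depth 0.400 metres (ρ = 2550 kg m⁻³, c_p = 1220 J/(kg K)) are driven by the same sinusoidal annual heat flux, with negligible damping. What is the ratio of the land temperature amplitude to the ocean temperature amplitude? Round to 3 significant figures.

C_ocean = 1030 × 4090 × 110 = 4.63×10^8 J/(m²·K).
C_land = 2550 × 1220 × 0.400 = 1.24×10^6 J/(m²·K).
Undamped amplitude ∝ 1/C, so A_land/A_ocean = C_ocean/C_land = 372.

372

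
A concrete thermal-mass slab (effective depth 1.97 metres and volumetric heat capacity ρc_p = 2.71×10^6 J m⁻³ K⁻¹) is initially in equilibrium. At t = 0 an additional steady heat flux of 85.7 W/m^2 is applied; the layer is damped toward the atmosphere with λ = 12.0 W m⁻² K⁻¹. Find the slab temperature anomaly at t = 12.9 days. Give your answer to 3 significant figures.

6.56 K

Areal heat capacity C = ρc_p × D = 2.71×10^6 × 1.97 = 5.34×10^6 J/(m²·K).
τ = C / λ = 5.34×10^6 / 12.0 = 4.45×10^5 s.
Equilibrium anomaly ΔT_eq = F / λ = 85.7 / 12.0 = 7.14 K.
t = 12.9 days = 1.11×10^6 s, so t/τ = 2.51.
ΔT(t) = ΔT_eq (1 − e^(−t/τ)) = 7.14 × (1 − e^−2.51) = 6.56 K.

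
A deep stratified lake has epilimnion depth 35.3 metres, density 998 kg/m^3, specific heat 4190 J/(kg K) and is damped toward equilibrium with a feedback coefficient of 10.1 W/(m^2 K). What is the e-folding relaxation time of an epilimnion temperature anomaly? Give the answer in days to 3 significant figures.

Areal heat capacity C = ρ c_p D = 998 × 4190 × 35.3 = 1.48×10^8 J/(m^2 K).
Relaxation time τ = C / λ = 1.48×10^8 / 10.1 = 1.46×10^7 s.
In days: 1.46×10^7 s / (86400 s/day) = 169 days.

169 days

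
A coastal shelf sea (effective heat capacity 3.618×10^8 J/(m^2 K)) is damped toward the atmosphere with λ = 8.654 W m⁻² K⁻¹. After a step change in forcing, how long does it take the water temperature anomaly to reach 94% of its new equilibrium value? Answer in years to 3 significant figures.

Areal heat capacity C = 3.618×10^8 J/(m^2 K) (given).
τ = C / λ = 3.62×10^8 / 8.654 = 4.18×10^7 s.
Fraction reached: 1 − e^(−t/τ) = 0.94 ⇒ t = −τ ln(1 − 0.94) = τ × 2.81.
t = 1.18×10^8 s = 3.73 years.

3.73 years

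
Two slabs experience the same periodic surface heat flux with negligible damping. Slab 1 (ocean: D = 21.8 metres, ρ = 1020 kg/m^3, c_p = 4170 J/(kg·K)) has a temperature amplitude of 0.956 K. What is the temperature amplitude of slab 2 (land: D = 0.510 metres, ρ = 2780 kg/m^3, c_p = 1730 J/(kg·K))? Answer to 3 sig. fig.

36.1 K

C_ocean = 9.27×10^7 J/(m²·K); C_land = 2.45×10^6 J/(m²·K).
A ∝ 1/C ⇒ A_land = A_ocean × C_ocean/C_land = 0.956 × 37.8 = 36.1 K.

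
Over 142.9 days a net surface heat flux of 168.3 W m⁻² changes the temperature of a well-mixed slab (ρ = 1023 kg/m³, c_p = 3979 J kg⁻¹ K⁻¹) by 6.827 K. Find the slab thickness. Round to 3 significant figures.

74.8 m

Heat input Q = F Δt = 168.3 × 1.23×10^7 s = 2.08×10^9 J/m².
Required areal heat capacity C = Q / ΔT = 3.04×10^8 J/(m²·K).
Depth D = C / (ρ c_p) = 3.04×10^8 / (1023 × 3979) = 74.8 m.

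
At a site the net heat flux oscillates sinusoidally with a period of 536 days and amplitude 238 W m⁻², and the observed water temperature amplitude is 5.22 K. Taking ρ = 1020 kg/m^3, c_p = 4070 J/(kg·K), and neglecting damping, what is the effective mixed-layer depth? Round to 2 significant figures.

81 m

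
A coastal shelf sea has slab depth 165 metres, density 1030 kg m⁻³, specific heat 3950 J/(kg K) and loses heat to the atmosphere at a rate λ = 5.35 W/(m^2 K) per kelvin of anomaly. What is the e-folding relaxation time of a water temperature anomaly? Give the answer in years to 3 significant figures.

3.98 years

Areal heat capacity C = ρ c_p D = 1030 × 3950 × 165 = 6.71×10^8 J/(m²·K).
Relaxation time τ = C / λ = 6.71×10^8 / 5.35 = 1.25×10^8 s.
In years: 1.25×10^8 s / (3.156×10^7 s/year) = 3.98 years.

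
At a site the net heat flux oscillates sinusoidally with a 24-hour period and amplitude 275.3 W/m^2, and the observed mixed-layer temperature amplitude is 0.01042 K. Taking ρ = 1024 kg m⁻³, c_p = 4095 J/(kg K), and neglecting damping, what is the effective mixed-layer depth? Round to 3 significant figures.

ω = 2π / 86400 s = 7.27×10^-5 s⁻¹.
Required C = F₀ / (A ω) = 275.3 / (0.01042 × 7.27×10^-5) = 3.63×10^8 J/(m²·K).
D = C / (ρ c_p) = 3.63×10^8 / (1024 × 4095) = 86.6 m.

86.6 m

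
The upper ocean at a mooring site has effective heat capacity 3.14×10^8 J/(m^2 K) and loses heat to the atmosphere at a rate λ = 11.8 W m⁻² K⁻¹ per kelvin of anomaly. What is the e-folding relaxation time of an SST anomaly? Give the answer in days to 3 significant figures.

Areal heat capacity C = 3.14×10^8 J/(m^2 K) (given).
Relaxation time τ = C / λ = 3.14×10^8 / 11.8 = 2.66×10^7 s.
In days: 2.66×10^7 s / (86400 s/day) = 308 days.

308 days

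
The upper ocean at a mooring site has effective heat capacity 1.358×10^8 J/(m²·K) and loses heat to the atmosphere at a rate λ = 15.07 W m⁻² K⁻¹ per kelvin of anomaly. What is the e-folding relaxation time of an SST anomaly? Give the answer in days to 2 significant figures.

100 days

Areal heat capacity C = 1.358×10^8 J/(m²·K) (given).
Relaxation time τ = C / λ = 1.36×10^8 / 15.07 = 9.01×10^6 s.
In days: 9.01×10^6 s / (86400 s/day) = 104 days.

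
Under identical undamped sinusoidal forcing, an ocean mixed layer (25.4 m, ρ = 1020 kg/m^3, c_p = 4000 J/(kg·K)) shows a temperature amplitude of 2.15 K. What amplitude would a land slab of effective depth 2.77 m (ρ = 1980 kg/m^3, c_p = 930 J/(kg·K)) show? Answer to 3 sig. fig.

43.7 K

C_ocean = 1.04×10^8 J/(m²·K); C_land = 5.10×10^6 J/(m²·K).
A ∝ 1/C ⇒ A_land = A_ocean × C_ocean/C_land = 2.15 × 20.3 = 43.7 K.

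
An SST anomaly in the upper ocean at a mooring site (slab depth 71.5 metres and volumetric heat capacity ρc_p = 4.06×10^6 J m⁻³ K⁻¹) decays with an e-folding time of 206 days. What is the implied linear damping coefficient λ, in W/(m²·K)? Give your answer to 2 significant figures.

Areal heat capacity C = ρc_p × D = 4.06×10^6 × 71.5 = 2.90×10^8 J m⁻² K⁻¹.
τ = 206 days = 1.78×10^7 s.
λ = C / τ = 2.90×10^8 / 1.78×10^7 = 16.3 W/(m²·K).

16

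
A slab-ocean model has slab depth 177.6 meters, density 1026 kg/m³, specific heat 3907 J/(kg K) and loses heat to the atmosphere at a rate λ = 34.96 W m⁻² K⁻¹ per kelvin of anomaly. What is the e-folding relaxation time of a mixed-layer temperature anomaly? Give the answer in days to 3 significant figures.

236 days

Areal heat capacity C = ρ c_p D = 1026 × 3907 × 177.6 = 7.12×10^8 J/(m^2 K).
Relaxation time τ = C / λ = 7.12×10^8 / 34.96 = 2.04×10^7 s.
In days: 2.04×10^7 s / (86400 s/day) = 236 days.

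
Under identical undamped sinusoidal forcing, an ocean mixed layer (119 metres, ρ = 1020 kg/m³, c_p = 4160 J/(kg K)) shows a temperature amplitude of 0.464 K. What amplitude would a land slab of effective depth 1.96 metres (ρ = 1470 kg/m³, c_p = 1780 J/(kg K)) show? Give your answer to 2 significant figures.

46 K

C_ocean = 5.05×10^8 J/(m²·K); C_land = 5.13×10^6 J/(m²·K).
A ∝ 1/C ⇒ A_land = A_ocean × C_ocean/C_land = 0.464 × 98.5 = 45.7 K.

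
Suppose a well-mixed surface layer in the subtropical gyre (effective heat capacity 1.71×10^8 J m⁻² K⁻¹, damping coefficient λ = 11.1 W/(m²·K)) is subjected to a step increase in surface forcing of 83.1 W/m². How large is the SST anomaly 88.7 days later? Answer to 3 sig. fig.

2.93 K

Areal heat capacity C = 1.71×10^8 J m⁻² K⁻¹ (given).
τ = C / λ = 1.71×10^8 / 11.1 = 1.54×10^7 s.
Equilibrium anomaly ΔT_eq = F / λ = 83.1 / 11.1 = 7.49 K.
t = 88.7 days = 7.66×10^6 s, so t/τ = 0.497.
ΔT(t) = ΔT_eq (1 − e^(−t/τ)) = 7.49 × (1 − e^−0.497) = 2.93 K.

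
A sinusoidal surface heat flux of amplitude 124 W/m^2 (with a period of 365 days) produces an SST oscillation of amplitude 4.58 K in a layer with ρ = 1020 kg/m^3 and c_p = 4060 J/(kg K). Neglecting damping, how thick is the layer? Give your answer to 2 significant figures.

33 m

ω = 2π / 3.15×10^7 s = 1.99×10^-7 s⁻¹.
Required C = F₀ / (A ω) = 124 / (4.58 × 1.99×10^-7) = 1.36×10^8 J/(m²·K).
D = C / (ρ c_p) = 1.36×10^8 / (1020 × 4060) = 32.8 m.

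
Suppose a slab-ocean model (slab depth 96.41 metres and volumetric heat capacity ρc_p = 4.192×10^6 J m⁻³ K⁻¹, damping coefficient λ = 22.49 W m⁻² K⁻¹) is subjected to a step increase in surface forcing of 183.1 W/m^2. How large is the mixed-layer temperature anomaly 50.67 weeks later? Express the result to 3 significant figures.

Areal heat capacity C = ρc_p × D = 4.192×10^6 × 96.41 = 4.04×10^8 J/(m^2 K).
τ = C / λ = 4.04×10^8 / 22.49 = 1.80×10^7 s.
Equilibrium anomaly ΔT_eq = F / λ = 183.1 / 22.49 = 8.14 K.
t = 50.67 weeks = 3.06×10^7 s, so t/τ = 1.71.
ΔT(t) = ΔT_eq (1 − e^(−t/τ)) = 8.14 × (1 − e^−1.71) = 6.66 K.

6.66 K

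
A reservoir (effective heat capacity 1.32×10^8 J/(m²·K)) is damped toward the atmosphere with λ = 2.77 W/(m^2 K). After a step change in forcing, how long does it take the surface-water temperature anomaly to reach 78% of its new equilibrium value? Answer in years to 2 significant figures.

2.3 years

Areal heat capacity C = 1.32×10^8 J/(m²·K) (given).
τ = C / λ = 1.32×10^8 / 2.77 = 4.77×10^7 s.
Fraction reached: 1 − e^(−t/τ) = 0.78 ⇒ t = −τ ln(1 − 0.78) = τ × 1.51.
t = 7.22×10^7 s = 2.29 years.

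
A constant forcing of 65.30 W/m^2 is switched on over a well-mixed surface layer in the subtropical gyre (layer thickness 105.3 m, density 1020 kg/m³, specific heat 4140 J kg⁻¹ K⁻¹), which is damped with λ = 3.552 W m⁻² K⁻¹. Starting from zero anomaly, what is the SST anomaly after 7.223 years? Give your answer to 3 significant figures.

Areal heat capacity C = ρ c_p D = 1020 × 4140 × 105.3 = 4.45×10^8 J/(m^2 K).
τ = C / λ = 4.45×10^8 / 3.552 = 1.25×10^8 s.
Equilibrium anomaly ΔT_eq = F / λ = 65.30 / 3.552 = 18.4 K.
t = 7.223 years = 2.28×10^8 s, so t/τ = 1.82.
ΔT(t) = ΔT_eq (1 − e^(−t/τ)) = 18.4 × (1 − e^−1.82) = 15.4 K.

15.4 K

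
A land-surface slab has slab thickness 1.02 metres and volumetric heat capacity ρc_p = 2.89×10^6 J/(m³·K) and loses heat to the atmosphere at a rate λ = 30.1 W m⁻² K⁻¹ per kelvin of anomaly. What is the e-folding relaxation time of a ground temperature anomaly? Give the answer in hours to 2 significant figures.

27 hours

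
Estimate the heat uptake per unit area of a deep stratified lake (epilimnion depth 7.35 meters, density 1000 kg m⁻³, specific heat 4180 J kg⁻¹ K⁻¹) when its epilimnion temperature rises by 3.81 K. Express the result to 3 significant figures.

Areal heat capacity C = ρ c_p D = 1000 × 4180 × 7.35 = 3.07×10^7 J/(m^2 K).
ΔQ = C ΔT = 3.07×10^7 × 3.81 = 1.17×10^8 J/m².

1.17×10^8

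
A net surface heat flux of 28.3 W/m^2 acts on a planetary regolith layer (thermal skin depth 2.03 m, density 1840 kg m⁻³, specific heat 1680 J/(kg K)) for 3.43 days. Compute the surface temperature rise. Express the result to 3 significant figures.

1.34 K

Areal heat capacity C = ρ c_p D = 1840 × 1680 × 2.03 = 6.28×10^6 J/(m²·K).
Net heat input Q = F Δt = 28.3 × (3.43 days × 86400 s/day) = 8.39×10^6 J/m².
ΔT = Q / C = 8.39×10^6 / 6.28×10^6 = 1.34 K.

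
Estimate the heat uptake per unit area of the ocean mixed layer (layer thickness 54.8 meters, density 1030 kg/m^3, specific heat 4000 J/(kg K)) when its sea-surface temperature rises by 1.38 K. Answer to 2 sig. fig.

3.1×10^8

Areal heat capacity C = ρ c_p D = 1030 × 4000 × 54.8 = 2.26×10^8 J/(m^2 K).
ΔQ = C ΔT = 2.26×10^8 × 1.38 = 3.12×10^8 J/m².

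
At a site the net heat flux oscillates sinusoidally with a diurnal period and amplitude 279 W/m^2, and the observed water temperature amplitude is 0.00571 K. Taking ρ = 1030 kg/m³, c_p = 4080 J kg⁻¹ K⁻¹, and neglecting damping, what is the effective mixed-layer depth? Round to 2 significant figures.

160 m

ω = 2π / 86400 s = 7.27×10^-5 s⁻¹.
Required C = F₀ / (A ω) = 279 / (0.00571 × 7.27×10^-5) = 6.72×10^8 J/(m²·K).
D = C / (ρ c_p) = 6.72×10^8 / (1030 × 4080) = 160 m.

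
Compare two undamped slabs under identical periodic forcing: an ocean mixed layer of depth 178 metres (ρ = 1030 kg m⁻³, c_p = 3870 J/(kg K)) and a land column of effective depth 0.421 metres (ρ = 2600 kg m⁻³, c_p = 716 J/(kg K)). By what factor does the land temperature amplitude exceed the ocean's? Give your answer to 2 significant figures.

910

C_ocean = 1030 × 3870 × 178 = 7.10×10^8 J/(m²·K).
C_land = 2600 × 716 × 0.421 = 7.84×10^5 J/(m²·K).
Undamped amplitude ∝ 1/C, so A_land/A_ocean = C_ocean/C_land = 905.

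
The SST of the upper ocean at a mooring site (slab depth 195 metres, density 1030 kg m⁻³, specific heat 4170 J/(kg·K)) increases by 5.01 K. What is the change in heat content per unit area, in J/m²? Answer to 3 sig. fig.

4.20×10^9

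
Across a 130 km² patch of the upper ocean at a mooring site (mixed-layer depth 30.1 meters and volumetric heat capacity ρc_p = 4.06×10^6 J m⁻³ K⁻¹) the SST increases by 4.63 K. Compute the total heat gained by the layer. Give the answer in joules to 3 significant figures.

7.36×10^16 J

Areal heat capacity C = ρc_p × D = 4.06×10^6 × 30.1 = 1.22×10^8 J/(m^2 K).
Heat per unit area: q = C ΔT = 1.22×10^8 × 4.63 = 5.66×10^8 J/m².
Total heat: Q = q × A = 5.66×10^8 × (130 × 10⁶ m²) = 7.36×10^16 J.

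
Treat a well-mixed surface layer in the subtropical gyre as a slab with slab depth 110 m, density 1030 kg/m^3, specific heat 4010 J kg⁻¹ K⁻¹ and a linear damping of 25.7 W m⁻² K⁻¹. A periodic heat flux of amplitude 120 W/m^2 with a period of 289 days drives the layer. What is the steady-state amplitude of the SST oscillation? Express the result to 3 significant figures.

Areal heat capacity C = ρ c_p D = 1030 × 4010 × 110 = 4.54×10^8 J/(m²·K).
Angular frequency ω = 2π / T = 2π / 2.50×10^7 s = 2.52×10^-7 s⁻¹.
√((Cω)² + λ²) = √((114)² + 25.7²) = 117 W/(m²·K).
Amplitude A = F₀ / √((Cω)²+λ²) = 120 / 117 = 1.02 K.

1.02 K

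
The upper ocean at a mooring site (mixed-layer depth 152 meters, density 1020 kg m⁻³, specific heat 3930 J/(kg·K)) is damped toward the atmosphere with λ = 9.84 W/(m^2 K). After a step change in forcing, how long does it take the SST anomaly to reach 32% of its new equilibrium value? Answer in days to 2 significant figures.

Areal heat capacity C = ρ c_p D = 1020 × 3930 × 152 = 6.09×10^8 J/(m²·K).
τ = C / λ = 6.09×10^8 / 9.84 = 6.19×10^7 s.
Fraction reached: 1 − e^(−t/τ) = 0.32 ⇒ t = −τ ln(1 − 0.32) = τ × 0.386.
t = 2.39×10^7 s = 276 days.

280 days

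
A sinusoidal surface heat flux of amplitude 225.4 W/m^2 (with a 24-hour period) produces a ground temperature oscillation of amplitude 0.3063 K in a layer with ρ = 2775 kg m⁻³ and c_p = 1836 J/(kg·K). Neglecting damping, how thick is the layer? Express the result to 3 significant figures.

1.99 m

ω = 2π / 86400 s = 7.27×10^-5 s⁻¹.
Required C = F₀ / (A ω) = 225.4 / (0.3063 × 7.27×10^-5) = 1.01×10^7 J/(m²·K).
D = C / (ρ c_p) = 1.01×10^7 / (2775 × 1836) = 1.99 m.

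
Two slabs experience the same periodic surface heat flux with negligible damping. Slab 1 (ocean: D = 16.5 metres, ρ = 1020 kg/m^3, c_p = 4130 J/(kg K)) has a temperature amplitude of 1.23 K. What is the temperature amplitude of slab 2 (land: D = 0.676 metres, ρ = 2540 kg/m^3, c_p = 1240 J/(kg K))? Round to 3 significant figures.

40.2 K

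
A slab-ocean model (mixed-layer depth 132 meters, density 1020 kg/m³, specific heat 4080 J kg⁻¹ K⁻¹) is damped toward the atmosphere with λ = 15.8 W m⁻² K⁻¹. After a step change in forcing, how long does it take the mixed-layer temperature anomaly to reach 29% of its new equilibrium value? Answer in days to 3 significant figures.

Areal heat capacity C = ρ c_p D = 1020 × 4080 × 132 = 5.49×10^8 J m⁻² K⁻¹.
τ = C / λ = 5.49×10^8 / 15.8 = 3.48×10^7 s.
Fraction reached: 1 − e^(−t/τ) = 0.29 ⇒ t = −τ ln(1 − 0.29) = τ × 0.342.
t = 1.19×10^7 s = 138 days.

138 days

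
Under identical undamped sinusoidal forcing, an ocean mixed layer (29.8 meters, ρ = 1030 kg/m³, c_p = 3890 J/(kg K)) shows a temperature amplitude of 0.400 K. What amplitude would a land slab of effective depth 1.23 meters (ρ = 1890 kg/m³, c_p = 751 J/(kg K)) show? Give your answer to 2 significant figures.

27 K

C_ocean = 1.19×10^8 J/(m²·K); C_land = 1.75×10^6 J/(m²·K).
A ∝ 1/C ⇒ A_land = A_ocean × C_ocean/C_land = 0.400 × 68.4 = 27.4 K.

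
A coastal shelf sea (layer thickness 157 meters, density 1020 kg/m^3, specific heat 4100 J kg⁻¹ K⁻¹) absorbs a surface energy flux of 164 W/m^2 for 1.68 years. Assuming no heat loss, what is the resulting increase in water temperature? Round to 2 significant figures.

Areal heat capacity C = ρ c_p D = 1020 × 4100 × 157 = 6.57×10^8 J m⁻² K⁻¹.
Net heat input Q = F Δt = 164 × (1.68 years × 3.156×10^7 s/year) = 8.69×10^9 J/m².
ΔT = Q / C = 8.69×10^9 / 6.57×10^8 = 13.2 K.

13 K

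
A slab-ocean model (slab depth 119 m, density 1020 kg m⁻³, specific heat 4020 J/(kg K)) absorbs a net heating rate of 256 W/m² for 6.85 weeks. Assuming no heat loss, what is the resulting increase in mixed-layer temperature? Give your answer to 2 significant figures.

2.2 K

Areal heat capacity C = ρ c_p D = 1020 × 4020 × 119 = 4.88×10^8 J/(m^2 K).
Net heat input Q = F Δt = 256 × (6.85 weeks × 6.048×10^5 s/week) = 1.06×10^9 J/m².
ΔT = Q / C = 1.06×10^9 / 4.88×10^8 = 2.17 K.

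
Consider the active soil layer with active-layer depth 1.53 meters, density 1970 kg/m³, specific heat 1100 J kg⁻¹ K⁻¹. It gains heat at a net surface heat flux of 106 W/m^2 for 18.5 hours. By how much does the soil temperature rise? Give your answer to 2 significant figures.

Areal heat capacity C = ρ c_p D = 1970 × 1100 × 1.53 = 3.32×10^6 J m⁻² K⁻¹.
Net heat input Q = F Δt = 106 × (18.5 hours × 3600 s/hour) = 7.06×10^6 J/m².
ΔT = Q / C = 7.06×10^6 / 3.32×10^6 = 2.13 K.

2.1 K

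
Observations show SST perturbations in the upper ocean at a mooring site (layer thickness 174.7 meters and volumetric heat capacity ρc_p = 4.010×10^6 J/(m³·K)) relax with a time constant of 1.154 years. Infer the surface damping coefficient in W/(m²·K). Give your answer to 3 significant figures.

Areal heat capacity C = ρc_p × D = 4.010×10^6 × 174.7 = 7.01×10^8 J/(m^2 K).
τ = 1.154 years = 3.64×10^7 s.
λ = C / τ = 7.01×10^8 / 3.64×10^7 = 19.2 W/(m²·K).

19.2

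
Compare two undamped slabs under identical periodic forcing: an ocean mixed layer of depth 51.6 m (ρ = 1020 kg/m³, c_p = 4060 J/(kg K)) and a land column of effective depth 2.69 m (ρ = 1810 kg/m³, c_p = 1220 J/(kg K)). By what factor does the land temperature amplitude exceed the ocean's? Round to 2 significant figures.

36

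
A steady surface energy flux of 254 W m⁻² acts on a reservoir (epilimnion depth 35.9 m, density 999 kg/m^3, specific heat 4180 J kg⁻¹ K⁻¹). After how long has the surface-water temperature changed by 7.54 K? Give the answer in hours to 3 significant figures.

1240 hours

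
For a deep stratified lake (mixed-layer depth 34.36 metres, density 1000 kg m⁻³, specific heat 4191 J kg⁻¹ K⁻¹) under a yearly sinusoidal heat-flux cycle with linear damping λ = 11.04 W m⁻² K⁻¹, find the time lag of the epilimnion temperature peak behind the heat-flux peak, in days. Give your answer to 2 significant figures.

Areal heat capacity C = ρ c_p D = 1000 × 4191 × 34.36 = 1.44×10^8 J/(m²·K).
ω = 2π / 3.15×10^7 s = 1.99×10^-7 s⁻¹.
Phase lag φ = arctan(Cω/λ) = arctan(28.7/11.04) = 1.20 rad.
Time lag = φ / ω = 1.20 / 1.99×10^-7 = 6.04×10^6 s = 69.9 days.

70 days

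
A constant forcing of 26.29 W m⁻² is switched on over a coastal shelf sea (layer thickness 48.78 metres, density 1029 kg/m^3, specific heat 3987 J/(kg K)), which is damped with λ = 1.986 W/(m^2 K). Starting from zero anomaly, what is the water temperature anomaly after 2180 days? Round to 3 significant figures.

11.2 K

Areal heat capacity C = ρ c_p D = 1029 × 3987 × 48.78 = 2.00×10^8 J/(m²·K).
τ = C / λ = 2.00×10^8 / 1.986 = 1.01×10^8 s.
Equilibrium anomaly ΔT_eq = F / λ = 26.29 / 1.986 = 13.2 K.
t = 2180 days = 1.88×10^8 s, so t/τ = 1.87.
ΔT(t) = ΔT_eq (1 − e^(−t/τ)) = 13.2 × (1 − e^−1.87) = 11.2 K.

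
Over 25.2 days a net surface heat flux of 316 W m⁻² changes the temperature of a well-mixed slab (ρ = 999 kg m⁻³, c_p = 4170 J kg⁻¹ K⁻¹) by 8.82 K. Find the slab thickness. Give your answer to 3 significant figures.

Heat input Q = F Δt = 316 × 2.18×10^6 s = 6.88×10^8 J/m².
Required areal heat capacity C = Q / ΔT = 7.80×10^7 J/(m²·K).
Depth D = C / (ρ c_p) = 7.80×10^7 / (999 × 4170) = 18.7 m.

18.7 m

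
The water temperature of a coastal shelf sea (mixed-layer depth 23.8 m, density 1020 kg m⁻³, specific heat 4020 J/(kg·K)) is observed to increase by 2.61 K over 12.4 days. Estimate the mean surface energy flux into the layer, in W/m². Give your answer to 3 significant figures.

Areal heat capacity C = ρ c_p D = 1020 × 4020 × 23.8 = 9.76×10^7 J/(m^2 K).
Required heat per unit area: Q = C ΔT = 9.76×10^7 × 2.61 = 2.55×10^8 J/m².
Flux F = Q / Δt = 2.55×10^8 / 1.07×10^6 s = 238 W/m².

238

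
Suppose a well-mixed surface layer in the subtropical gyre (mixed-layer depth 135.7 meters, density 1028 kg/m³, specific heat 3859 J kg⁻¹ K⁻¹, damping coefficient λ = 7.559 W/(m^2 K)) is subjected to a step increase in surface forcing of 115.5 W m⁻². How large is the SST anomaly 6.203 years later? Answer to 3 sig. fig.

14.3 K

Areal heat capacity C = ρ c_p D = 1028 × 3859 × 135.7 = 5.38×10^8 J m⁻² K⁻¹.
τ = C / λ = 5.38×10^8 / 7.559 = 7.12×10^7 s.
Equilibrium anomaly ΔT_eq = F / λ = 115.5 / 7.559 = 15.3 K.
t = 6.203 years = 1.96×10^8 s, so t/τ = 2.75.
ΔT(t) = ΔT_eq (1 − e^(−t/τ)) = 15.3 × (1 − e^−2.75) = 14.3 K.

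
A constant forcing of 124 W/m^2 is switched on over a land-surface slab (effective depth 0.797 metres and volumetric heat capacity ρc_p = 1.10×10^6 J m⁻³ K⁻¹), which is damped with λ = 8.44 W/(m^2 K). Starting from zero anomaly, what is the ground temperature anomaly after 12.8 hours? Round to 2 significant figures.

Areal heat capacity C = ρc_p × D = 1.10×10^6 × 0.797 = 8.77×10^5 J/(m^2 K).
τ = C / λ = 8.77×10^5 / 8.44 = 1.04×10^5 s.
Equilibrium anomaly ΔT_eq = F / λ = 124 / 8.44 = 14.7 K.
t = 12.8 hours = 46100 s, so t/τ = 0.444.
ΔT(t) = ΔT_eq (1 − e^(−t/τ)) = 14.7 × (1 − e^−0.444) = 5.26 K.

5.3 K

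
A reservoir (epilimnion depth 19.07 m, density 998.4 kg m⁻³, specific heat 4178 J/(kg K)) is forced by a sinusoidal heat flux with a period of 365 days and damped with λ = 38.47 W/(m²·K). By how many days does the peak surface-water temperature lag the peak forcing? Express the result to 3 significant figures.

Areal heat capacity C = ρ c_p D = 998.4 × 4178 × 19.07 = 7.95×10^7 J/(m^2 K).
ω = 2π / 3.15×10^7 s = 1.99×10^-7 s⁻¹.
Phase lag φ = arctan(Cω/λ) = arctan(15.8/38.47) = 0.391 rad.
Time lag = φ / ω = 0.391 / 1.99×10^-7 = 1.96×10^6 s = 22.7 days.

22.7 days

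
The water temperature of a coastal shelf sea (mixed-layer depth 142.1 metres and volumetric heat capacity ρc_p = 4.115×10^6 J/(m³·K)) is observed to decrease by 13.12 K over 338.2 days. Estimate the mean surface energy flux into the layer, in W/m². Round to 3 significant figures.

Areal heat capacity C = ρc_p × D = 4.115×10^6 × 142.1 = 5.85×10^8 J/(m^2 K).
Required heat per unit area: Q = C ΔT = 5.85×10^8 × -13.12 = -7.67×10^9 J/m².
Flux F = Q / Δt = -7.67×10^9 / 2.92×10^7 s = -263 W/m².

-263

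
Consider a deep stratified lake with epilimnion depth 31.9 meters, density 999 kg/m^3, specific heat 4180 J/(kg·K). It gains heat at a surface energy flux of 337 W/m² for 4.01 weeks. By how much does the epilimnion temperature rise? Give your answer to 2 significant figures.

Areal heat capacity C = ρ c_p D = 999 × 4180 × 31.9 = 1.33×10^8 J/(m²·K).
Net heat input Q = F Δt = 337 × (4.01 weeks × 6.048×10^5 s/week) = 8.17×10^8 J/m².
ΔT = Q / C = 8.17×10^8 / 1.33×10^8 = 6.14 K.

6.1 K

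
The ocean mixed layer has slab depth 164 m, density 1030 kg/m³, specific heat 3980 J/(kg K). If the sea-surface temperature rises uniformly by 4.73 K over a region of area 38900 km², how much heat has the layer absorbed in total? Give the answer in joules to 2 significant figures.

1.2×10^20 J

Areal heat capacity C = ρ c_p D = 1030 × 3980 × 164 = 6.72×10^8 J m⁻² K⁻¹.
Heat per unit area: q = C ΔT = 6.72×10^8 × 4.73 = 3.18×10^9 J/m².
Total heat: Q = q × A = 3.18×10^9 × (38900 × 10⁶ m²) = 1.24×10^20 J.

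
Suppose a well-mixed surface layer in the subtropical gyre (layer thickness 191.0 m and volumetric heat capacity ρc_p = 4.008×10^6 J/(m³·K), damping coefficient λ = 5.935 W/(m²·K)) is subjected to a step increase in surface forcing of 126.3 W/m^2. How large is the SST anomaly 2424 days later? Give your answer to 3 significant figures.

Areal heat capacity C = ρc_p × D = 4.008×10^6 × 191.0 = 7.66×10^8 J/(m²·K).
τ = C / λ = 7.66×10^8 / 5.935 = 1.29×10^8 s.
Equilibrium anomaly ΔT_eq = F / λ = 126.3 / 5.935 = 21.3 K.
t = 2424 days = 2.09×10^8 s, so t/τ = 1.62.
ΔT(t) = ΔT_eq (1 − e^(−t/τ)) = 21.3 × (1 − e^−1.62) = 17.1 K.

17.1 K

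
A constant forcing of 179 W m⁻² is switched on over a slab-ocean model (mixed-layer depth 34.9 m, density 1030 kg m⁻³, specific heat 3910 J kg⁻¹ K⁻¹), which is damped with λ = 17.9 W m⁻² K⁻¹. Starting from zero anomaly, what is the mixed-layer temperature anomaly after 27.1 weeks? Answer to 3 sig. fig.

8.76 K

Areal heat capacity C = ρ c_p D = 1030 × 3910 × 34.9 = 1.41×10^8 J/(m²·K).
τ = C / λ = 1.41×10^8 / 17.9 = 7.85×10^6 s.
Equilibrium anomaly ΔT_eq = F / λ = 179 / 17.9 = 10.0 K.
t = 27.1 weeks = 1.64×10^7 s, so t/τ = 2.09.
ΔT(t) = ΔT_eq (1 − e^(−t/τ)) = 10.0 × (1 − e^−2.09) = 8.76 K.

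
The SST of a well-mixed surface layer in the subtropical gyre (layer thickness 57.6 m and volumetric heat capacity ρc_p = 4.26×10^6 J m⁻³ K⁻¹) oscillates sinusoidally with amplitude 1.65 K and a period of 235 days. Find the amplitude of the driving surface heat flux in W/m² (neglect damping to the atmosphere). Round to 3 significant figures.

125

Areal heat capacity C = ρc_p × D = 4.26×10^6 × 57.6 = 2.45×10^8 J/(m²·K).
ω = 2π / 2.03×10^7 s = 3.09×10^-7 s⁻¹.
Cω = 2.45×10^8 × 3.09×10^-7 = 75.9 W/(m²·K).
F₀ = A × Cω = 1.65 × 75.9 = 125 W/m².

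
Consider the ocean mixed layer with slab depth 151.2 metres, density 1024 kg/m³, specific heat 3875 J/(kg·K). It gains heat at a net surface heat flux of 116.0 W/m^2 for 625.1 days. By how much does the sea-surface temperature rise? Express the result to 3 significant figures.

10.4 K

Areal heat capacity C = ρ c_p D = 1024 × 3875 × 151.2 = 6.00×10^8 J/(m²·K).
Net heat input Q = F Δt = 116.0 × (625.1 days × 86400 s/day) = 6.27×10^9 J/m².
ΔT = Q / C = 6.27×10^9 / 6.00×10^8 = 10.4 K.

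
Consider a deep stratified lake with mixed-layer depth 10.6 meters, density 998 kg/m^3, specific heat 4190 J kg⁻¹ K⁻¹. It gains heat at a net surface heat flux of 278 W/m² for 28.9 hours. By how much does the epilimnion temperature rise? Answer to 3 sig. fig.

0.653 K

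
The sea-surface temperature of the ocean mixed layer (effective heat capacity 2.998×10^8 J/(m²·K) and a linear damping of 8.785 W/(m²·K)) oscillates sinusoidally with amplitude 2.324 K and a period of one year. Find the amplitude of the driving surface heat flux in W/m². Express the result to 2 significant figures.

Areal heat capacity C = 2.998×10^8 J/(m²·K) (given).
ω = 2π / 3.15×10^7 s = 1.99×10^-7 s⁻¹.
√((Cω)² + λ²) = √((59.7)² + 8.785²) = 60.4 W/(m²·K).
F₀ = A × √((Cω)²+λ²) = 2.324 × 60.4 = 140 W/m².

140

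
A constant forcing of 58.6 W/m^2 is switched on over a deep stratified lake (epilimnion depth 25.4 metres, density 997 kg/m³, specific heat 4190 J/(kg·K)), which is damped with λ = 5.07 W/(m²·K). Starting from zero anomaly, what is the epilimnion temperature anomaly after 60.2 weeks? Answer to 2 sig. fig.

9.5 K

Areal heat capacity C = ρ c_p D = 997 × 4190 × 25.4 = 1.06×10^8 J/(m²·K).
τ = C / λ = 1.06×10^8 / 5.07 = 2.09×10^7 s.
Equilibrium anomaly ΔT_eq = F / λ = 58.6 / 5.07 = 11.6 K.
t = 60.2 weeks = 3.64×10^7 s, so t/τ = 1.74.
ΔT(t) = ΔT_eq (1 − e^(−t/τ)) = 11.6 × (1 − e^−1.74) = 9.53 K.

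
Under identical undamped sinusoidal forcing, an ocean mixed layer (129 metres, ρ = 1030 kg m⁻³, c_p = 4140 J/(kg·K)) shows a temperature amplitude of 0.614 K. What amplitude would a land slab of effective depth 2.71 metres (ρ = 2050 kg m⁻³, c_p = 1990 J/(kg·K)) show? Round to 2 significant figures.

31 K

C_ocean = 5.50×10^8 J/(m²·K); C_land = 1.11×10^7 J/(m²·K).
A ∝ 1/C ⇒ A_land = A_ocean × C_ocean/C_land = 0.614 × 49.8 = 30.6 K.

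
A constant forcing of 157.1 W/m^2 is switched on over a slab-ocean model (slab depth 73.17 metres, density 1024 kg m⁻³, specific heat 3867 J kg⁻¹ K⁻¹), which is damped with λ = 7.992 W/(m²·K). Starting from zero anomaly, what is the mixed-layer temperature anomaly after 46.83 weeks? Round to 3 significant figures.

Areal heat capacity C = ρ c_p D = 1024 × 3867 × 73.17 = 2.90×10^8 J m⁻² K⁻¹.
τ = C / λ = 2.90×10^8 / 7.992 = 3.63×10^7 s.
Equilibrium anomaly ΔT_eq = F / λ = 157.1 / 7.992 = 19.7 K.
t = 46.83 weeks = 2.83×10^7 s, so t/τ = 0.781.
ΔT(t) = ΔT_eq (1 − e^(−t/τ)) = 19.7 × (1 − e^−0.781) = 10.7 K.

10.7 K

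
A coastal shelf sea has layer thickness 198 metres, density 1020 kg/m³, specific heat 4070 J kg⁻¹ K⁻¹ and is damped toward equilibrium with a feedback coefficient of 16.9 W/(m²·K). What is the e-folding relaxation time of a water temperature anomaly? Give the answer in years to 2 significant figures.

Areal heat capacity C = ρ c_p D = 1020 × 4070 × 198 = 8.22×10^8 J/(m^2 K).
Relaxation time τ = C / λ = 8.22×10^8 / 16.9 = 4.86×10^7 s.
In years: 4.86×10^7 s / (3.156×10^7 s/year) = 1.54 years.

1.5 years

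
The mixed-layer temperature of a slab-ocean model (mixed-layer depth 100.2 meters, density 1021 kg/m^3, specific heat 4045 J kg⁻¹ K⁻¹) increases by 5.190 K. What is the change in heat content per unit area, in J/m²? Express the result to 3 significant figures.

2.15×10^9

Areal heat capacity C = ρ c_p D = 1021 × 4045 × 100.2 = 4.14×10^8 J/(m²·K).
ΔQ = C ΔT = 4.14×10^8 × 5.190 = 2.15×10^9 J/m².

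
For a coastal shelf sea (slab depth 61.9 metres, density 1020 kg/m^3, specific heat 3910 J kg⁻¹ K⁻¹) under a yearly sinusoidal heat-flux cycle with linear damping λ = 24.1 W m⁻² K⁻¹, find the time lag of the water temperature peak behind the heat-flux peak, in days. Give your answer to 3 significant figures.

64.8 days

Areal heat capacity C = ρ c_p D = 1020 × 3910 × 61.9 = 2.47×10^8 J m⁻² K⁻¹.
ω = 2π / 3.15×10^7 s = 1.99×10^-7 s⁻¹.
Phase lag φ = arctan(Cω/λ) = arctan(49.2/24.1) = 1.12 rad.
Time lag = φ / ω = 1.12 / 1.99×10^-7 = 5.60×10^6 s = 64.8 days.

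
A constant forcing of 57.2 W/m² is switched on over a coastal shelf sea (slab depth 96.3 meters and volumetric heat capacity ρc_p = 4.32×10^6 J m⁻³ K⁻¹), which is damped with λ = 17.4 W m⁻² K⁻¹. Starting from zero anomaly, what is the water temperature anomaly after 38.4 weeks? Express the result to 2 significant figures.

Areal heat capacity C = ρc_p × D = 4.32×10^6 × 96.3 = 4.16×10^8 J m⁻² K⁻¹.
τ = C / λ = 4.16×10^8 / 17.4 = 2.39×10^7 s.
Equilibrium anomaly ΔT_eq = F / λ = 57.2 / 17.4 = 3.29 K.
t = 38.4 weeks = 2.32×10^7 s, so t/τ = 0.971.
ΔT(t) = ΔT_eq (1 − e^(−t/τ)) = 3.29 × (1 − e^−0.971) = 2.04 K.

2.0 K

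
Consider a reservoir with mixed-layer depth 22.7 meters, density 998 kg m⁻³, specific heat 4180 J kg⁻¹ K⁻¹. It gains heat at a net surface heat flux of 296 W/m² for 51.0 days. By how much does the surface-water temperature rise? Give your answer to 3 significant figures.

13.8 K

Areal heat capacity C = ρ c_p D = 998 × 4180 × 22.7 = 9.47×10^7 J/(m²·K).
Net heat input Q = F Δt = 296 × (51.0 days × 86400 s/day) = 1.30×10^9 J/m².
ΔT = Q / C = 1.30×10^9 / 9.47×10^7 = 13.8 K.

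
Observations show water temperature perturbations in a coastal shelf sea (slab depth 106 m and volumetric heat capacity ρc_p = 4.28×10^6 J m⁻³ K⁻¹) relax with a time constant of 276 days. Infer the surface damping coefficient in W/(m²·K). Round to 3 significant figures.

19.0

Areal heat capacity C = ρc_p × D = 4.28×10^6 × 106 = 4.54×10^8 J/(m^2 K).
τ = 276 days = 2.38×10^7 s.
λ = C / τ = 4.54×10^8 / 2.38×10^7 = 19.0 W/(m²·K).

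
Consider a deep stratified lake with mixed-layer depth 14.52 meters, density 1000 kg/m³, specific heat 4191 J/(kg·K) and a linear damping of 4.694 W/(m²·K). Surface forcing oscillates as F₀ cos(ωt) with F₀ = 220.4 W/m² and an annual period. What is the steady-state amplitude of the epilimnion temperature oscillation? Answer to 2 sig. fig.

Areal heat capacity C = ρ c_p D = 1000 × 4191 × 14.52 = 6.09×10^7 J/(m^2 K).
Angular frequency ω = 2π / T = 2π / 3.15×10^7 s = 1.99×10^-7 s⁻¹.
√((Cω)² + λ²) = √((12.1)² + 4.694²) = 13.0 W/(m²·K).
Amplitude A = F₀ / √((Cω)²+λ²) = 220.4 / 13.0 = 17.0 K.

17 K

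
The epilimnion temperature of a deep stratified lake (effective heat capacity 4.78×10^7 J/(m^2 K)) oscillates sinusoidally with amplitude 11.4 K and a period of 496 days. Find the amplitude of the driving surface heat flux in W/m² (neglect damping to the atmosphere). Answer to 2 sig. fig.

Areal heat capacity C = 4.78×10^7 J/(m^2 K) (given).
ω = 2π / 4.29×10^7 s = 1.47×10^-7 s⁻¹.
Cω = 4.78×10^7 × 1.47×10^-7 = 7.01 W/(m²·K).
F₀ = A × Cω = 11.4 × 7.01 = 79.9 W/m².

80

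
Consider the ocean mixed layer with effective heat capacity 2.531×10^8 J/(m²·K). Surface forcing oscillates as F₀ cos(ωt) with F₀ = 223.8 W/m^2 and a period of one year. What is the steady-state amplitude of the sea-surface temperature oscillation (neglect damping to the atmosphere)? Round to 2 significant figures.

Areal heat capacity C = 2.531×10^8 J/(m²·K) (given).
Angular frequency ω = 2π / T = 2π / 3.15×10^7 s = 1.99×10^-7 s⁻¹.
Cω = 2.53×10^8 × 1.99×10^-7 = 50.4 W/(m²·K).
Amplitude A = F₀ / (Cω) = 223.8 / 50.4 = 4.44 K.

4.4 K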